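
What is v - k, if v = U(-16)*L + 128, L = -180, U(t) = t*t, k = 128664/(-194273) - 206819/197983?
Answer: -1767374697816469/38462751359 ≈ -45950.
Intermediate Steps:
k = -65652632299/38462751359 (k = 128664*(-1/194273) - 206819*1/197983 = -128664/194273 - 206819/197983 = -65652632299/38462751359 ≈ -1.7069)
U(t) = t**2
v = -45952 (v = (-16)**2*(-180) + 128 = 256*(-180) + 128 = -46080 + 128 = -45952)
v - k = -45952 - 1*(-65652632299/38462751359) = -45952 + 65652632299/38462751359 = -1767374697816469/38462751359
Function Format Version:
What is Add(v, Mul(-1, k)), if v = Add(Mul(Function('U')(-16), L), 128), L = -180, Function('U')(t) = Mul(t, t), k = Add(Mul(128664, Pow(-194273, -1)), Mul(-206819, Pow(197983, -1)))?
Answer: Rational(-1767374697816469, 38462751359) ≈ -45950.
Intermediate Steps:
k = Rational(-65652632299, 38462751359) (k = Add(Mul(128664, Rational(-1, 194273)), Mul(-206819, Rational(1, 197983))) = Add(Rational(-128664, 194273), Rational(-206819, 197983)) = Rational(-65652632299, 38462751359) ≈ -1.7069)
Function('U')(t) = Pow(t, 2)
v = -45952 (v = Add(Mul(Pow(-16, 2), -180), 128) = Add(Mul(256, -180), 128) = Add(-46080, 128) = -45952)
Add(v, Mul(-1, k)) = Add(-45952, Mul(-1, Rational(-65652632299, 38462751359))) = Add(-45952, Rational(65652632299, 38462751359)) = Rational(-1767374697816469, 38462751359)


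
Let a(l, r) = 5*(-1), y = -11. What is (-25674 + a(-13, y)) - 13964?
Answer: -39643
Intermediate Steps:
a(l, r) = -5
(-25674 + a(-13, y)) - 13964 = (-25674 - 5) - 13964 = -25679 - 13964 = -39643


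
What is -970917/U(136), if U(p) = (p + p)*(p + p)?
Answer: -970917/73984 ≈ -13.123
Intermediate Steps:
U(p) = 4*p² (U(p) = (2*p)*(2*p) = 4*p²)
-970917/U(136) = -970917/(4*136²) = -970917/(4*18496) = -970917/73984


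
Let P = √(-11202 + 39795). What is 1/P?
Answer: √353/3177 ≈ 0.0059138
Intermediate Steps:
P = 9*√353 (P = √28593 = 9*√353 ≈ 169.09)
1/P = 1/(9*√353) = √353/3177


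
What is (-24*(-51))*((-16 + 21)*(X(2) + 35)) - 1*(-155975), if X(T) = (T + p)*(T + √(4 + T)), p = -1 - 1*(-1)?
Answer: 394655 + 12240*√6 ≈ 4.2464e+5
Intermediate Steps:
p = 0 (p = -1 + 1 = 0)
X(T) = T*(T + √(4 + T)) (X(T) = (T + 0)*(T + √(4 + T)) = T*(T + √(4 + T)))
(-24*(-51))*((-16 + 21)*(X(2) + 35)) - 1*(-155975) = (-24*(-51))*((-16 + 21)*(2*(2 + √(4 + 2)) + 35)) - 1*(-155975) = 1224*(5*(2*(2 + √6) + 35)) + 155975 = 1224*(5*((4 + 2*√6) + 35)) + 155975 = 1224*(5*(39 + 2*√6)) + 155975 = 1224*(195 + 10*√6) + 155975 = (238680 + 12240*√6) + 155975 = 394655 + 12240*√6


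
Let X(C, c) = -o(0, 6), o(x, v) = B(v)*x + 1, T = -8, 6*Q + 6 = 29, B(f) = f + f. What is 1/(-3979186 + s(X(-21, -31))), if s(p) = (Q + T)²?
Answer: -36/143250071 ≈ -2.5131e-7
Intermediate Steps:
B(f) = 2*f
Q = 23/6 (Q = -1 + (⅙)*29 = -1 + 29/6 = 23/6 ≈ 3.8333)
o(x, v) = 1 + 2*v*x (o(x, v) = (2*v)*x + 1 = 2*v*x + 1 = 1 + 2*v*x)
X(C, c) = -1 (X(C, c) = -(1 + 2*6*0) = -(1 + 0) = -1*1 = -1)
s(p) = 625/36 (s(p) = (23/6 - 8)² = (-25/6)² = 625/36)
1/(-3979186 + s(X(-21, -31))) = 1/(-3979186 + 625/36) = 1/(-143250071/36) = -36/143250071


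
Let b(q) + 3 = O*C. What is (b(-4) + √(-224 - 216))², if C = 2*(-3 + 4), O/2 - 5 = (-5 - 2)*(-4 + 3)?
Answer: 1585 + 180*I*√110 ≈ 1585.0 + 1887.9*I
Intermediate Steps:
O = 24 (O = 10 + 2*((-5 - 2)*(-4 + 3)) = 10 + 2*(-7*(-1)) = 10 + 2*7 = 10 + 14 = 24)
C = 2 (C = 2*1 = 2)
b(q) = 45 (b(q) = -3 + 24*2 = -3 + 48 = 45)
(b(-4) + √(-224 - 216))² = (45 + √(-224 - 216))² = (45 + √(-440))² = (45 + 2*I*√110)²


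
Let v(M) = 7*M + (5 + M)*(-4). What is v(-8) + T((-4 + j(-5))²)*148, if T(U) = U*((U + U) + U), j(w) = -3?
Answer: 1066000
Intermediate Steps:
T(U) = 3*U² (T(U) = U*(2*U + U) = U*(3*U) = 3*U²)
v(M) = -20 + 3*M (v(M) = 7*M + (-20 - 4*M) = -20 + 3*M)
v(-8) + T((-4 + j(-5))²)*148 = (-20 + 3*(-8)) + (3*((-4 - 3)²)²)*148 = (-20 - 24) + (3*((-7)²)²)*148 = -44 + (3*49²)*148 = -44 + (3*2401)*148 = -44 + 7203*148 = -44 + 1066044 = 1066000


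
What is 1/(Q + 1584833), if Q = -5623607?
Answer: -1/4038774 ≈ -2.4760e-7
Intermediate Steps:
1/(Q + 1584833) = 1/(-5623607 + 1584833) = 1/(-4038774) = -1/4038774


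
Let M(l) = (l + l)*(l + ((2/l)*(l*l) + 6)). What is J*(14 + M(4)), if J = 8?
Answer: 1264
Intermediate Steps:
M(l) = 2*l*(6 + 3*l) (M(l) = (2*l)*(l + ((2/l)*l² + 6)) = (2*l)*(l + (2*l + 6)) = (2*l)*(l + (6 + 2*l)) = (2*l)*(6 + 3*l) = 2*l*(6 + 3*l))
J*(14 + M(4)) = 8*(14 + 6*4*(2 + 4)) = 8*(14 + 6*4*6) = 8*(14 + 144) = 8*158 = 1264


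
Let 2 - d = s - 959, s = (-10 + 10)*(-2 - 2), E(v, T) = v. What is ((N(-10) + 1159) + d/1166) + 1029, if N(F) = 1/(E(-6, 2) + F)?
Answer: 20416769/9328 ≈ 2188.8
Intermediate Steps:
s = 0 (s = 0*(-4) = 0)
d = 961 (d = 2 - (0 - 959) = 2 - 1*(-959) = 2 + 959 = 961)
N(F) = 1/(-6 + F)
((N(-10) + 1159) + d/1166) + 1029 = ((1/(-6 - 10) + 1159) + 961/1166) + 1029 = ((1/(-16) + 1159) + 961*(1/1166)) + 1029 = ((-1/16 + 1159) + 961/1166) + 1029 = (18543/16 + 961/1166) + 1029 = 10818257/9328 + 1029 = 20416769/9328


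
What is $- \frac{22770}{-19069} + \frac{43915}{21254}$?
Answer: $\frac{1321368715}{405292526} \approx 3.2603$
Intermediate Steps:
$- \frac{22770}{-19069} + \frac{43915}{21254} = \left(-22770\right) \left(- \frac{1}{19069}\right) + 43915 \cdot \frac{1}{21254} = \frac{22770}{19069} + \frac{43915}{21254} = \frac{1321368715}{405292526}$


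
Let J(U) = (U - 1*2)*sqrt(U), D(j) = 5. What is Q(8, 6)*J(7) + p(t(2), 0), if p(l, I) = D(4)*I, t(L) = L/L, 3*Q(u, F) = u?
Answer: 40*sqrt(7)/3 ≈ 35.277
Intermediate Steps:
Q(u, F) = u/3
t(L) = 1
p(l, I) = 5*I
J(U) = sqrt(U)*(-2 + U) (J(U) = (U - 2)*sqrt(U) = (-2 + U)*sqrt(U) = sqrt(U)*(-2 + U))
Q(8, 6)*J(7) + p(t(2), 0) = ((1/3)*8)*(sqrt(7)*(-2 + 7)) + 5*0 = 8*(sqrt(7)*5)/3 + 0 = 8*(5*sqrt(7))/3 + 0 = 40*sqrt(7)/3 + 0 = 40*sqrt(7)/3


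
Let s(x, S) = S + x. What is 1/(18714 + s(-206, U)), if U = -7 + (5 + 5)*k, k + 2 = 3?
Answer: 1/18511 ≈ 5.4022e-5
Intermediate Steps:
k = 1 (k = -2 + 3 = 1)
U = 3 (U = -7 + (5 + 5)*1 = -7 + 10*1 = -7 + 10 = 3)
1/(18714 + s(-206, U)) = 1/(18714 + (3 - 206)) = 1/(18714 - 203) = 1/18511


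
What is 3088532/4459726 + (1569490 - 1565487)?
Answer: 8927685855/2229863 ≈ 4003.7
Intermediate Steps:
3088532/4459726 + (1569490 - 1565487) = 3088532*(1/4459726) + 4003 = 1544266/2229863 + 4003 = 8927685855/2229863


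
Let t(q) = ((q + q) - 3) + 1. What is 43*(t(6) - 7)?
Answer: 129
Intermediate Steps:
t(q) = -2 + 2*q (t(q) = (2*q - 3) + 1 = (-3 + 2*q) + 1 = -2 + 2*q)
43*(t(6) - 7) = 43*((-2 + 2*6) - 7) = 43*((-2 + 12) - 7) = 43*(10 - 7) = 43*3 = 129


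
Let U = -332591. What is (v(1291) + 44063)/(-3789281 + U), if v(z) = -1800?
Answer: -42263/4121872 ≈ -0.010253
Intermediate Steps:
(v(1291) + 44063)/(-3789281 + U) = (-1800 + 44063)/(-3789281 - 332591) = 42263/(-4121872) = 42263*(-1/4121872) = -42263/4121872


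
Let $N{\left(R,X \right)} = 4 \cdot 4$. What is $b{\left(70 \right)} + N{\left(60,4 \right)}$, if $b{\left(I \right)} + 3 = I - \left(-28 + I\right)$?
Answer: $41$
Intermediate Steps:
$N{\left(R,X \right)} = 16$
$b{\left(I \right)} = 25$ ($b{\left(I \right)} = -3 + \left(I - \left(-28 + I\right)\right) = -3 + 28 = 25$)
$b{\left(70 \right)} + N{\left(60,4 \right)} = 25 + 16 = 41$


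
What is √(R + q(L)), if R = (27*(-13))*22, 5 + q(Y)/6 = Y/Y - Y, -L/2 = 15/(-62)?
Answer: 2*I*√1861674/31 ≈ 88.028*I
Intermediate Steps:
L = 15/31 (L = -30/(-62) = -30*(-1)/62 = -2*(-15/62) = 15/31 ≈ 0.48387)
q(Y) = -24 - 6*Y (q(Y) = -30 + 6*(Y/Y - Y) = -30 + 6*(1 - Y) = -30 + (6 - 6*Y) = -24 - 6*Y)
R = -7722 (R = -351*22 = -7722)
√(R + q(L)) = √(-7722 + (-24 - 6*15/31)) = √(-7722 + (-24 - 90/31)) = √(-7722 - 834/31) = √(-240216/31) = 2*I*√1861674/31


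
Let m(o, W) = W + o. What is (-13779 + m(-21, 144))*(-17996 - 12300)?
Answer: 413722176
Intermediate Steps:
(-13779 + m(-21, 144))*(-17996 - 12300) = (-13779 + (144 - 21))*(-17996 - 12300) = (-13779 + 123)*(-30296) = -13656*(-30296) = 413722176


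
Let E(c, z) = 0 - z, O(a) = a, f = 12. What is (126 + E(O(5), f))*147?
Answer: 16758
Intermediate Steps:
E(c, z) = -z
(126 + E(O(5), f))*147 = (126 - 1*12)*147 = (126 - 12)*147 = 114*147 = 16758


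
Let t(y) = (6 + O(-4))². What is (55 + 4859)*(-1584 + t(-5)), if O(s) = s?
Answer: -7764120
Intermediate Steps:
t(y) = 4 (t(y) = (6 - 4)² = 2² = 4)
(55 + 4859)*(-1584 + t(-5)) = (55 + 4859)*(-1584 + 4) = 4914*(-1580) = -7764120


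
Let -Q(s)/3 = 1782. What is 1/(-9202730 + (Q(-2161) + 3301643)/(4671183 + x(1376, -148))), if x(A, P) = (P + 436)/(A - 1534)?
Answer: -369023313/3396021652837027 ≈ -1.0866e-7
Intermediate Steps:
Q(s) = -5346 (Q(s) = -3*1782 = -5346)
x(A, P) = (436 + P)/(-1534 + A)
1/(-9202730 + (Q(-2161) + 3301643)/(4671183 + x(1376, -148))) = 1/(-9202730 + (-5346 + 3301643)/(4671183 + (436 - 148)/(-1534 + 1376))) = 1/(-9202730 + 3296297/(4671183 + 288/(-158))) = 1/(-9202730 + 3296297/(4671183 - 1/158*288)) = 1/(-9202730 + 3296297/(4671183 - 144/79)) = 1/(-9202730 + 3296297/(369023313/79)) = 1/(-9202730 + 3296297*(79/369023313)) = 1/(-9202730 + 260407463/369023313) = 1/(-3396021652837027/369023313) = -369023313/3396021652837027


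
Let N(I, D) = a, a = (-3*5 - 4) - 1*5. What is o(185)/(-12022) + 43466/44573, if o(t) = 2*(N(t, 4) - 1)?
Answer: 262388451/267928303 ≈ 0.97932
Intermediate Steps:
a = -24 (a = (-15 - 4) - 5 = -19 - 5 = -24)
N(I, D) = -24
o(t) = -50 (o(t) = 2*(-24 - 1) = 2*(-25) = -50)
o(185)/(-12022) + 43466/44573 = -50/(-12022) + 43466/44573 = -50*(-1/12022) + 43466*(1/44573) = 25/6011 + 43466/44573 = 262388451/267928303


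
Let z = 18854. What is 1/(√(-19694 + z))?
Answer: -I*√210/420 ≈ -0.034503*I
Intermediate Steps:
1/(√(-19694 + z)) = 1/(√(-19694 + 18854)) = 1/(√(-840)) = 1/(2*I*√210) = -I*√210/420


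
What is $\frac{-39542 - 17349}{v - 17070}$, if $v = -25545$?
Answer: $\frac{56891}{42615} \approx 1.335$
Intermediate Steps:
$\frac{-39542 - 17349}{v - 17070} = \frac{-39542 - 17349}{-25545 - 17070} = - \frac{56891}{-42615} = \left(-56891\right) \left(- \frac{1}{42615}\right) = \frac{56891}{42615}$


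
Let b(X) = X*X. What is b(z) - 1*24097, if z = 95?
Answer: -15072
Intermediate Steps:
b(X) = X²
b(z) - 1*24097 = 95² - 1*24097 = 9025 - 24097 = -15072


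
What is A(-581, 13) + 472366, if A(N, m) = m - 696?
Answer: 471683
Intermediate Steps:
A(N, m) = -696 + m
A(-581, 13) + 472366 = (-696 + 13) + 472366 = -683 + 472366 = 471683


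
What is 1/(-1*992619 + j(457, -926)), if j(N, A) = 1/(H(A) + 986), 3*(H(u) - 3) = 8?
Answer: -2975/2953041522 ≈ -1.0074e-6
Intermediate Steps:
H(u) = 17/3 (H(u) = 3 + (⅓)*8 = 3 + 8/3 = 17/3)
j(N, A) = 3/2975 (j(N, A) = 1/(17/3 + 986) = 1/(2975/3) = 3/2975)
1/(-1*992619 + j(457, -926)) = 1/(-1*992619 + 3/2975) = 1/(-992619 + 3/2975) = 1/(-2953041522/2975) = -2975/2953041522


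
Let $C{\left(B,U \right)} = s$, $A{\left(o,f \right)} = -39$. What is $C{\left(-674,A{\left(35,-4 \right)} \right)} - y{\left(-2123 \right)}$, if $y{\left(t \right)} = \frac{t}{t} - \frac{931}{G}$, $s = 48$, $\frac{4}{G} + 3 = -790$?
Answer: $- \frac{738095}{4} \approx -1.8452 \cdot 10^{5}$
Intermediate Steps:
$G = - \frac{4}{793}$ ($G = \frac{4}{-3 - 790} = \frac{4}{-793} = 4 \left(- \frac{1}{793}\right) = - \frac{4}{793} \approx -0.0050441$)
$C{\left(B,U \right)} = 48$
$y{\left(t \right)} = \frac{738287}{4}$ ($y{\left(t \right)} = \frac{t}{t} - \frac{931}{- \frac{4}{793}} = 1 - - \frac{738283}{4} = 1 + \frac{738283}{4} = \frac{738287}{4}$)
$C{\left(-674,A{\left(35,-4 \right)} \right)} - y{\left(-2123 \right)} = 48 - \frac{738287}{4} = - \frac{738095}{4}$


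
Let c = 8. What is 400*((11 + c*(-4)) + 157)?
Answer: 54400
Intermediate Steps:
400*((11 + c*(-4)) + 157) = 400*((11 + 8*(-4)) + 157) = 400*((11 - 32) + 157) = 400*(-21 + 157) = 400*136 = 54400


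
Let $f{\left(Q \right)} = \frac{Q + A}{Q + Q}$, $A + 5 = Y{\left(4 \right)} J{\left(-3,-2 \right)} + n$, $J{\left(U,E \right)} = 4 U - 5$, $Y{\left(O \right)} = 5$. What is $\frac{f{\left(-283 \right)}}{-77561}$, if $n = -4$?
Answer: $- \frac{377}{43899526} \approx -8.5878 \cdot 10^{-6}$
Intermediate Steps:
$J{\left(U,E \right)} = -5 + 4 U$
$A = -94$ ($A = -5 + \left(5 \left(-5 + 4 \left(-3\right)\right) - 4\right) = -5 + \left(5 \left(-5 - 12\right) - 4\right) = -5 + \left(5 \left(-17\right) - 4\right) = -5 - 89 = -94$)
$f{\left(Q \right)} = \frac{-94 + Q}{2 Q}$ ($f{\left(Q \right)} = \frac{Q - 94}{Q + Q} = \frac{-94 + Q}{2 Q}$)
$\frac{f{\left(-283 \right)}}{-77561} = \frac{\frac{1}{2} \frac{1}{-283} \left(-94 - 283\right)}{-77561} = \frac{1}{2} \left(- \frac{1}{283}\right) \left(-377\right) \left(- \frac{1}{77561}\right) = \frac{377}{566} \left(- \frac{1}{77561}\right) = - \frac{377}{43899526}$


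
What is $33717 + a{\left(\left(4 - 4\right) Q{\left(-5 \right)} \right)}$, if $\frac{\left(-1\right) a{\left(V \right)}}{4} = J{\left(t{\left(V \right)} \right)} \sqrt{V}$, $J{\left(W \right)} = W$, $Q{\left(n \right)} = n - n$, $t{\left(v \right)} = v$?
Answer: $33717$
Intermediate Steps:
$Q{\left(n \right)} = 0$
$a{\left(V \right)} = - 4 V^{\frac{3}{2}}$ ($a{\left(V \right)} = - 4 V \sqrt{V} = - 4 V^{\frac{3}{2}}$)
$33717 + a{\left(\left(4 - 4\right) Q{\left(-5 \right)} \right)} = 33717 - 4 \left(\left(4 - 4\right) 0\right)^{\frac{3}{2}} = 33717 - 4 \left(0 \cdot 0\right)^{\frac{3}{2}} = 33717 - 4 \cdot 0^{\frac{3}{2}} = 33717 - 0 = 33717 + 0 = 33717$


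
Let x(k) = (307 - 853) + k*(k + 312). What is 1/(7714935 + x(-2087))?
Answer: 1/11418814 ≈ 8.7575e-8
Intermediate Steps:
x(k) = -546 + k*(312 + k)
1/(7714935 + x(-2087)) = 1/(7714935 + (-546 + (-2087)**2 + 312*(-2087))) = 1/(7714935 + (-546 + 4355569 - 651144)) = 1/(7714935 + 3703879) = 1/11418814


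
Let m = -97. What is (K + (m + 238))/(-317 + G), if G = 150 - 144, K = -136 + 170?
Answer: -175/311 ≈ -0.56270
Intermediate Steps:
K = 34
G = 6
(K + (m + 238))/(-317 + G) = (34 + (-97 + 238))/(-317 + 6) = (34 + 141)/(-311) = 175*(-1/311) = -175/311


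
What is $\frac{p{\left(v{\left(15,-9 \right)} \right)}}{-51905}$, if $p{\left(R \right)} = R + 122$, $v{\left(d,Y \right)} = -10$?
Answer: $- \frac{16}{7415} \approx -0.0021578$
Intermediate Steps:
$p{\left(R \right)} = 122 + R$
$\frac{p{\left(v{\left(15,-9 \right)} \right)}}{-51905} = \frac{122 - 10}{-51905} = 112 \left(- \frac{1}{51905}\right) = - \frac{16}{7415}$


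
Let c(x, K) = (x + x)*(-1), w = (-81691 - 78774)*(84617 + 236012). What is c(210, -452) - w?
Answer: 51449732065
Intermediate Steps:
w = -51449732485 (w = -160465*320629 = -51449732485)
c(x, K) = -2*x (c(x, K) = (2*x)*(-1) = -2*x)
c(210, -452) - w = -2*210 - 1*(-51449732485) = -420 + 51449732485 = 51449732065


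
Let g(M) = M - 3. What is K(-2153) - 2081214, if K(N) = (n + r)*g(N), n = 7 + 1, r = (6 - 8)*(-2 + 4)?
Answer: -2089838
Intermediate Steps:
r = -4 (r = -2*2 = -4)
n = 8
g(M) = -3 + M
K(N) = -12 + 4*N (K(N) = (8 - 4)*(-3 + N) = 4*(-3 + N) = -12 + 4*N)
K(-2153) - 2081214 = (-12 + 4*(-2153)) - 2081214 = (-12 - 8612) - 2081214 = -8624 - 2081214 = -2089838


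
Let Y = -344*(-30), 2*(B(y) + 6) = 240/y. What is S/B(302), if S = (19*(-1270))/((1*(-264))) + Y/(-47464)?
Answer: -10783116115/662549976 ≈ -16.275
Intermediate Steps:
B(y) = -6 + 120/y (B(y) = -6 + (240/y)/2 = -6 + 120/y)
Y = 10320
S = 71411365/783156 (S = (19*(-1270))/((1*(-264))) + 10320/(-47464) = -24130/(-264) + 10320*(-1/47464) = -24130*(-1/264) - 1290/5933 = 12065/132 - 1290/5933 = 71411365/783156 ≈ 91.184)
S/B(302) = 71411365/(783156*(-6 + 120/302)) = 71411365/(783156*(-6 + 120*(1/302))) = 71411365/(783156*(-6 + 60/151)) = 71411365/(783156*(-846/151)) = (71411365/783156)*(-151/846) = -10783116115/662549976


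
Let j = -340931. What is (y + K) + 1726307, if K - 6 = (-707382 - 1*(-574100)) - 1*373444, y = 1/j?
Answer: 415795015496/340931 ≈ 1.2196e+6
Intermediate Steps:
y = -1/340931 (y = 1/(-340931) = -1/340931 ≈ -2.9331e-6)
K = -506720 (K = 6 + ((-707382 - 1*(-574100)) - 1*373444) = 6 + ((-707382 + 574100) - 373444) = 6 + (-133282 - 373444) = 6 - 506726 = -506720)
(y + K) + 1726307 = (-1/340931 - 506720) + 1726307 = -172756556321/340931 + 1726307 = 415795015496/340931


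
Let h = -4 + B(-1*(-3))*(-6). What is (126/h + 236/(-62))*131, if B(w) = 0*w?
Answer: -286759/62 ≈ -4625.1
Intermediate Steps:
B(w) = 0
h = -4 (h = -4 + 0*(-6) = -4 + 0 = -4)
(126/h + 236/(-62))*131 = (126/(-4) + 236/(-62))*131 = (126*(-1/4) + 236*(-1/62))*131 = (-63/2 - 118/31)*131 = -2189/62*131 = -286759/62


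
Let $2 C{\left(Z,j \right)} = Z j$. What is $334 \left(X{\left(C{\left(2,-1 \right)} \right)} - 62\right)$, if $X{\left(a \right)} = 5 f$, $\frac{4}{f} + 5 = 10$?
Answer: $-19372$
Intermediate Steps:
$f = \frac{4}{5}$ ($f = \frac{4}{-5 + 10} = \frac{4}{5} \approx 0.8$)
$C{\left(Z,j \right)} = \frac{Z j}{2}$
$X{\left(a \right)} = 4$ ($X{\left(a \right)} = 5 \cdot \frac{4}{5} = 4$)
$334 \left(X{\left(C{\left(2,-1 \right)} \right)} - 62\right) = 334 \left(4 - 62\right) = 334 \left(-58\right) = -19372$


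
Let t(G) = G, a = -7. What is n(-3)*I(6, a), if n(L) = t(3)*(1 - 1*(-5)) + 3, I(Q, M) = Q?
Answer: 126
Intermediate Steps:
n(L) = 21 (n(L) = 3*(1 - 1*(-5)) + 3 = 3*(1 + 5) + 3 = 3*6 + 3 = 18 + 3 = 21)
n(-3)*I(6, a) = 21*6 = 126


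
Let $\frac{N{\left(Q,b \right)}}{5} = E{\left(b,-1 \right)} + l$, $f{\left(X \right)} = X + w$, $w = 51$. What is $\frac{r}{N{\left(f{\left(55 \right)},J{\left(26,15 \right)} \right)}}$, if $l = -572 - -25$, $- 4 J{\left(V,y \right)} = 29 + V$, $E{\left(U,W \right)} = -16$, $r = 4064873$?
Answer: $- \frac{4064873}{2815} \approx -1444.0$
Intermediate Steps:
$f{\left(X \right)} = 51 + X$ ($f{\left(X \right)} = X + 51 = 51 + X$)
$J{\left(V,y \right)} = - \frac{29}{4} - \frac{V}{4}$ ($J{\left(V,y \right)} = - \frac{29 + V}{4} = - \frac{29}{4} - \frac{V}{4}$)
$l = -547$ ($l = -572 + 25 = -547$)
$N{\left(Q,b \right)} = -2815$ ($N{\left(Q,b \right)} = 5 \left(-16 - 547\right) = 5 \left(-563\right) = -2815$)
$\frac{r}{N{\left(f{\left(55 \right)},J{\left(26,15 \right)} \right)}} = \frac{4064873}{-2815} = 4064873 \left(- \frac{1}{2815}\right) = - \frac{4064873}{2815}$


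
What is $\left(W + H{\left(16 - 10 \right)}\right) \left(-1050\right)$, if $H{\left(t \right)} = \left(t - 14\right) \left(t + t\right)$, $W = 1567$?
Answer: $-1544550$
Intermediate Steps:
$H{\left(t \right)} = 2 t \left(-14 + t\right)$ ($H{\left(t \right)} = \left(-14 + t\right) 2 t = 2 t \left(-14 + t\right)$)
$\left(W + H{\left(16 - 10 \right)}\right) \left(-1050\right) = \left(1567 + 2 \left(16 - 10\right) \left(-14 + \left(16 - 10\right)\right)\right) \left(-1050\right) = \left(1567 + 2 \cdot 6 \left(-14 + 6\right)\right) \left(-1050\right) = \left(1567 + 2 \cdot 6 \left(-8\right)\right) \left(-1050\right) = \left(1567 - 96\right) \left(-1050\right) = 1471 \left(-1050\right) = -1544550$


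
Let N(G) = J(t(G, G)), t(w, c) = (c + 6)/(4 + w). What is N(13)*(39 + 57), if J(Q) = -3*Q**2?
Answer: -103968/289 ≈ -359.75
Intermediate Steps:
t(w, c) = (6 + c)/(4 + w)
N(G) = -3*(6 + G)**2/(4 + G)**2
N(13)*(39 + 57) = (-3*(6 + 13)**2/(4 + 13)**2)*(39 + 57) = -3*19**2/17**2*96 = -3*1/289*361*96 = -1083/289*96 = -103968/289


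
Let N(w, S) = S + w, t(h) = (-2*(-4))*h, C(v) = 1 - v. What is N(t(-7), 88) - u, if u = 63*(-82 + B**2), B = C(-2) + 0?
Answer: 4631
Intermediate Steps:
t(h) = 8*h
B = 3 (B = (1 - 1*(-2)) + 0 = (1 + 2) + 0 = 3 + 0 = 3)
u = -4599 (u = 63*(-82 + 3**2) = 63*(-82 + 9) = 63*(-73) = -4599)
N(t(-7), 88) - u = (88 + 8*(-7)) - 1*(-4599) = (88 - 56) + 4599 = 32 + 4599 = 4631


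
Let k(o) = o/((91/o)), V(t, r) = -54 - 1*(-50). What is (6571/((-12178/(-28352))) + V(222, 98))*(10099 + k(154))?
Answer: 12541762904500/79157 ≈ 1.5844e+8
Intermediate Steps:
V(t, r) = -4 (V(t, r) = -54 + 50 = -4)
k(o) = o²/91 (k(o) = o*(o/91) = o²/91)
(6571/((-12178/(-28352))) + V(222, 98))*(10099 + k(154)) = (6571/((-12178/(-28352))) - 4)*(10099 + (1/91)*154²) = (6571/((-12178*(-1/28352))) - 4)*(10099 + (1/91)*23716) = (6571/(6089/14176) - 4)*(10099 + 3388/13) = (6571*(14176/6089) - 4)*(134675/13) = (93150496/6089 - 4)*(134675/13) = (93126140/6089)*(134675/13) = 12541762904500/79157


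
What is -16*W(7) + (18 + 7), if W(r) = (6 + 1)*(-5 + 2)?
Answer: 361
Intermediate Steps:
W(r) = -21 (W(r) = 7*(-3) = -21)
-16*W(7) + (18 + 7) = -16*(-21) + (18 + 7) = 336 + 25 = 361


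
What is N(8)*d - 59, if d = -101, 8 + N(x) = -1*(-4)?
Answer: 345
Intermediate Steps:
N(x) = -4 (N(x) = -8 - 1*(-4) = -8 + 4 = -4)
N(8)*d - 59 = -4*(-101) - 59 = 404 - 59 = 345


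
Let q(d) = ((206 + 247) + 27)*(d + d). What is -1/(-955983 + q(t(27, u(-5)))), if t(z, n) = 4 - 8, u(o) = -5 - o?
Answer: 1/959823 ≈ 1.0419e-6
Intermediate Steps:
t(z, n) = -4
q(d) = 960*d (q(d) = (453 + 27)*(2*d) = 480*(2*d) = 960*d)
-1/(-955983 + q(t(27, u(-5)))) = -1/(-955983 + 960*(-4)) = -1/(-955983 - 3840) = -1/(-959823) = -1*(-1/959823) = 1/959823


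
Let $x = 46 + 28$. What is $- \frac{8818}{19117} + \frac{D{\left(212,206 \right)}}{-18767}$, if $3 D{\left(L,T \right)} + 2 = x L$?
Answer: $- \frac{113761640}{153758031} \approx -0.73987$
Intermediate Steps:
$x = 74$
$D{\left(L,T \right)} = - \frac{2}{3} + \frac{74 L}{3}$
$- \frac{8818}{19117} + \frac{D{\left(212,206 \right)}}{-18767} = - \frac{8818}{19117} + \frac{- \frac{2}{3} + \frac{74}{3} \cdot 212}{-18767} = \left(-8818\right) \frac{1}{19117} + \left(- \frac{2}{3} + \frac{15688}{3}\right) \left(- \frac{1}{18767}\right) = - \frac{8818}{19117} + \frac{15686}{3} \left(- \frac{1}{18767}\right) = - \frac{8818}{19117} - \frac{15686}{56301} = - \frac{113761640}{153758031}$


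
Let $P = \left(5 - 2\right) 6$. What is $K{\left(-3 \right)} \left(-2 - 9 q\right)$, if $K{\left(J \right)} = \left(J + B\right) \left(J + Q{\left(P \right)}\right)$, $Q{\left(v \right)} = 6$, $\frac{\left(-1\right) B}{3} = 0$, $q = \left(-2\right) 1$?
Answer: $-144$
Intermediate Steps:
$q = -2$
$B = 0$ ($B = \left(-3\right) 0 = 0$)
$P = 18$ ($P = 3 \cdot 6 = 18$)
$K{\left(J \right)} = J \left(6 + J\right)$ ($K{\left(J \right)} = \left(J + 0\right) \left(J + 6\right) = J \left(6 + J\right)$)
$K{\left(-3 \right)} \left(-2 - 9 q\right) = - 3 \left(6 - 3\right) \left(-2 - -18\right) = \left(-3\right) 3 \left(-2 + 18\right) = \left(-9\right) 16 = -144$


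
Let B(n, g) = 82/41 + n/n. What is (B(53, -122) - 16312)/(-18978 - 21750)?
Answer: 16309/40728 ≈ 0.40044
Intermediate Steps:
B(n, g) = 3 (B(n, g) = 82*(1/41) + 1 = 2 + 1 = 3)
(B(53, -122) - 16312)/(-18978 - 21750) = (3 - 16312)/(-18978 - 21750) = -16309/(-40728) = -16309*(-1/40728) = 16309/40728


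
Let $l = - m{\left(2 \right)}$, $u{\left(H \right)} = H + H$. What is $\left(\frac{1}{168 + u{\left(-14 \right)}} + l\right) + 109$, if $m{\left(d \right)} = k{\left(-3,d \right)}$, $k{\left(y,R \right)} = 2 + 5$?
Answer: $\frac{14281}{140} \approx 102.01$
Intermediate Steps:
$u{\left(H \right)} = 2 H$
$k{\left(y,R \right)} = 7$
$m{\left(d \right)} = 7$
$l = -7$ ($l = \left(-1\right) 7 = -7$)
$\left(\frac{1}{168 + u{\left(-14 \right)}} + l\right) + 109 = \left(\frac{1}{168 + 2 \left(-14\right)} - 7\right) + 109 = \left(\frac{1}{168 - 28} - 7\right) + 109 = \left(\frac{1}{140} - 7\right) + 109 = - \frac{979}{140} + 109 = \frac{14281}{140}$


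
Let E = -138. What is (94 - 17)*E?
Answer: -10626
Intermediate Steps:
(94 - 17)*E = (94 - 17)*(-138) = 77*(-138) = -10626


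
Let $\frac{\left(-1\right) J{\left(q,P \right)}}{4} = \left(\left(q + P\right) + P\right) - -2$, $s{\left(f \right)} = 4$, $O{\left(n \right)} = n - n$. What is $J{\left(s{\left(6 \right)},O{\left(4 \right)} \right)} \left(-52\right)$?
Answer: $1248$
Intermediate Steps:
$O{\left(n \right)} = 0$
$J{\left(q,P \right)} = -8 - 8 P - 4 q$ ($J{\left(q,P \right)} = - 4 \left(\left(\left(q + P\right) + P\right) - -2\right) = - 4 \left(\left(\left(P + q\right) + P\right) + 2\right) = - 4 \left(\left(q + 2 P\right) + 2\right) = - 4 \left(2 + q + 2 P\right) = -8 - 8 P - 4 q$)
$J{\left(s{\left(6 \right)},O{\left(4 \right)} \right)} \left(-52\right) = \left(-8 - 0 - 16\right) \left(-52\right) = \left(-8 + 0 - 16\right) \left(-52\right) = \left(-24\right) \left(-52\right) = 1248$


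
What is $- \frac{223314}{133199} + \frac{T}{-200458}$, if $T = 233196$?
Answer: $- \frac{37913275908}{13350402571} \approx -2.8399$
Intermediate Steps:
$- \frac{223314}{133199} + \frac{T}{-200458} = - \frac{223314}{133199} + \frac{233196}{-200458} = \left(-223314\right) \frac{1}{133199} + 233196 \left(- \frac{1}{200458}\right) = - \frac{223314}{133199} - \frac{116598}{100229} = - \frac{37913275908}{13350402571}$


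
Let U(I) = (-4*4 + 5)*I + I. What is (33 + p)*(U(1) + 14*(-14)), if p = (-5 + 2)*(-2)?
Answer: -8034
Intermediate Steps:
p = 6 (p = -3*(-2) = 6)
U(I) = -10*I (U(I) = (-16 + 5)*I + I = -11*I + I = -10*I)
(33 + p)*(U(1) + 14*(-14)) = (33 + 6)*(-10*1 + 14*(-14)) = 39*(-10 - 196) = 39*(-206) = -8034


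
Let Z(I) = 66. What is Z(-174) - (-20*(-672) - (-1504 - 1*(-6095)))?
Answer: -8783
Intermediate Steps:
Z(-174) - (-20*(-672) - (-1504 - 1*(-6095))) = 66 - (-20*(-672) - (-1504 - 1*(-6095))) = 66 - (13440 - (-1504 + 6095)) = 66 - (13440 - 1*4591) = 66 - (13440 - 4591) = 66 - 1*8849 = 66 - 8849 = -8783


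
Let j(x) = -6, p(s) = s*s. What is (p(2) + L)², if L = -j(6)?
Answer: 100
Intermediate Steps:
p(s) = s²
L = 6 (L = -1*(-6) = 6)
(p(2) + L)² = (2² + 6)² = (4 + 6)² = 10² = 100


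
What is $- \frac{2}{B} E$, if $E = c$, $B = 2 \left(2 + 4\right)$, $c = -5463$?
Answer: $\frac{1821}{2} \approx 910.5$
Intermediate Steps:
$B = 12$ ($B = 2 \cdot 6 = 12$)
$E = -5463$
$- \frac{2}{B} E = - \frac{2}{12} \left(-5463\right) = \left(-2\right) \frac{1}{12} \left(-5463\right) = \left(- \frac{1}{6}\right) \left(-5463\right) = \frac{1821}{2}$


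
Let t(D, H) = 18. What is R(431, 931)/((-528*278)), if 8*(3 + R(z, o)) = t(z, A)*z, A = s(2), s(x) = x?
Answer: -1289/195712 ≈ -0.0065862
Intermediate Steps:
A = 2
R(z, o) = -3 + 9*z/4 (R(z, o) = -3 + (18*z)/8 = -3 + 9*z/4)
R(431, 931)/((-528*278)) = (-3 + (9/4)*431)/((-528*278)) = (-3 + 3879/4)/(-146784) = (3867/4)*(-1/146784) = -1289/195712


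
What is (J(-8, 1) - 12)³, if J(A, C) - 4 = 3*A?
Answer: -32768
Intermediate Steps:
J(A, C) = 4 + 3*A
(J(-8, 1) - 12)³ = ((4 + 3*(-8)) - 12)³ = ((4 - 24) - 12)³ = (-20 - 12)³ = (-32)³ = -32768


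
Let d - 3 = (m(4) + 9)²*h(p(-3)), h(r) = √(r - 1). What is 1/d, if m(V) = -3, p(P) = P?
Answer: 1/1731 - 8*I/577 ≈ 0.0005777 - 0.013865*I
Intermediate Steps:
h(r) = √(-1 + r)
d = 3 + 72*I (d = 3 + (-3 + 9)²*√(-1 - 3) = 3 + 6²*√(-4) = 3 + 36*(2*I) = 3 + 72*I ≈ 3.0 + 72.0*I)
1/d = 1/(3 + 72*I) = (3 - 72*I)/5193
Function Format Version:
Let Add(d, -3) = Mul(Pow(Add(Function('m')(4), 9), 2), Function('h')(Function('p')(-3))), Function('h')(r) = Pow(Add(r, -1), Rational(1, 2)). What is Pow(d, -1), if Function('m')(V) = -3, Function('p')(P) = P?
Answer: Add(Rational(1, 1731), Mul(Rational(-8, 577), I)) ≈ Add(0.00057770, Mul(-0.013865, I))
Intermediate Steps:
Function('h')(r) = Pow(Add(-1, r), Rational(1, 2))
d = Add(3, Mul(72, I)) (d = Add(3, Mul(Pow(Add(-3, 9), 2), Pow(Add(-1, -3), Rational(1, 2)))) = Add(3, Mul(Pow(6, 2), Pow(-4, Rational(1, 2)))) = Add(3, Mul(36, Mul(2, I))) = Add(3, Mul(72, I)) ≈ Add(3.0000, Mul(72.000, I)))
Pow(d, -1) = Pow(Add(3, Mul(72, I)), -1) = Mul(Rational(1, 5193), Add(3, Mul(-72, I)))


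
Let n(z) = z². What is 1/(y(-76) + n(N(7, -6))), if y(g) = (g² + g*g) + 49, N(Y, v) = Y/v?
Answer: 36/417685 ≈ 8.6189e-5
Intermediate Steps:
y(g) = 49 + 2*g² (y(g) = (g² + g²) + 49 = 2*g² + 49 = 49 + 2*g²)
1/(y(-76) + n(N(7, -6))) = 1/((49 + 2*(-76)²) + (7/(-6))²) = 1/((49 + 2*5776) + (7*(-⅙))²) = 1/((49 + 11552) + (-7/6)²) = 1/(11601 + 49/36) = 1/(417685/36) = 36/417685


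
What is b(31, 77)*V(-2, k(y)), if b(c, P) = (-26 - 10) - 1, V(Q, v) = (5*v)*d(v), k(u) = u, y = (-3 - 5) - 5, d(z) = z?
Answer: -31265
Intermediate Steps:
y = -13 (y = -8 - 5 = -13)
V(Q, v) = 5*v² (V(Q, v) = (5*v)*v = 5*v²)
b(c, P) = -37 (b(c, P) = -36 - 1 = -37)
b(31, 77)*V(-2, k(y)) = -185*(-13)² = -185*169 = -37*845 = -31265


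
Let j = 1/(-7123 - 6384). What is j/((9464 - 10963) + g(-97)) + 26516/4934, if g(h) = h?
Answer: 285804988843/53181543324 ≈ 5.3741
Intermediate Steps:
j = -1/13507 (j = 1/(-13507) = -1/13507 ≈ -7.4036e-5)
j/((9464 - 10963) + g(-97)) + 26516/4934 = -1/(13507*((9464 - 10963) - 97)) + 26516/4934 = -1/(13507*(-1499 - 97)) + 26516*(1/4934) = -1/13507/(-1596) + 13258/2467 = -1/13507*(-1/1596) + 13258/2467 = 1/21557172 + 13258/2467 = 285804988843/53181543324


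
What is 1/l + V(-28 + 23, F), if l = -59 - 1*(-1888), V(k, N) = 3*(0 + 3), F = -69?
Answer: 16462/1829 ≈ 9.0005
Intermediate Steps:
V(k, N) = 9 (V(k, N) = 3*3 = 9)
l = 1829 (l = -59 + 1888 = 1829)
1/l + V(-28 + 23, F) = 1/1829 + 9 = 16462/1829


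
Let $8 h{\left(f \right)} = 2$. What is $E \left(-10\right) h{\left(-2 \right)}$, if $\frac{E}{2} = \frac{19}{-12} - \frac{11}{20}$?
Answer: $\frac{32}{3} \approx 10.667$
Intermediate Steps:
$h{\left(f \right)} = \frac{1}{4}$ ($h{\left(f \right)} = \frac{1}{8} \cdot 2 = \frac{1}{4}$)
$E = - \frac{64}{15}$ ($E = 2 \left(\frac{19}{-12} - \frac{11}{20}\right) = 2 \left(19 \left(- \frac{1}{12}\right) - \frac{11}{20}\right) = 2 \left(- \frac{19}{12} - \frac{11}{20}\right) = 2 \left(- \frac{32}{15}\right) = - \frac{64}{15} \approx -4.2667$)
$E \left(-10\right) h{\left(-2 \right)} = \left(- \frac{64}{15}\right) \left(-10\right) \frac{1}{4} = \frac{128}{3} \cdot \frac{1}{4} = \frac{32}{3}$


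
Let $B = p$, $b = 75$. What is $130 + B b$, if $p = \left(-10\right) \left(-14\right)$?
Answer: $10630$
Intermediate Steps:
$p = 140$
$B = 140$
$130 + B b = 130 + 140 \cdot 75 = 130 + 10500 = 10630$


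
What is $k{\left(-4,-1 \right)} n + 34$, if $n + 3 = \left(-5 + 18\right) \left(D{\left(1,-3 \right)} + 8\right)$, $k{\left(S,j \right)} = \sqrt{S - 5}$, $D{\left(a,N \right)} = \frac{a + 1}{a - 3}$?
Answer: $34 + 264 i \approx 34.0 + 264.0 i$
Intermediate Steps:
$D{\left(a,N \right)} = \frac{1 + a}{-3 + a}$
$k{\left(S,j \right)} = \sqrt{-5 + S}$
$n = 88$ ($n = -3 + \left(-5 + 18\right) \left(\frac{1 + 1}{-3 + 1} + 8\right) = -3 + 13 \left(\frac{1}{-2} \cdot 2 + 8\right) = -3 + 13 \left(\left(- \frac{1}{2}\right) 2 + 8\right) = -3 + 13 \left(-1 + 8\right) = -3 + 13 \cdot 7 = -3 + 91 = 88$)
$k{\left(-4,-1 \right)} n + 34 = \sqrt{-5 - 4} \cdot 88 + 34 = \sqrt{-9} \cdot 88 + 34 = 3 i 88 + 34 = 264 i + 34 = 34 + 264 i$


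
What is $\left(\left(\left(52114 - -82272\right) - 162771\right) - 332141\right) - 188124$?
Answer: $-548650$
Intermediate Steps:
$\left(\left(\left(52114 - -82272\right) - 162771\right) - 332141\right) - 188124 = \left(\left(\left(52114 + 82272\right) - 162771\right) - 332141\right) - 188124 = \left(\left(134386 - 162771\right) - 332141\right) - 188124 = \left(-28385 - 332141\right) - 188124 = -360526 - 188124 = -548650$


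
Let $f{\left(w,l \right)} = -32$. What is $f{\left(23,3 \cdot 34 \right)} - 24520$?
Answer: $-24552$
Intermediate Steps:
$f{\left(23,3 \cdot 34 \right)} - 24520 = -32 - 24520 = -24552$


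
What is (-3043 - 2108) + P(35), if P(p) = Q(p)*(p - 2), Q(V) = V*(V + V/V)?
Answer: 36429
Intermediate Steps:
Q(V) = V*(1 + V) (Q(V) = V*(V + 1) = V*(1 + V))
P(p) = p*(1 + p)*(-2 + p) (P(p) = (p*(1 + p))*(p - 2) = (p*(1 + p))*(-2 + p) = p*(1 + p)*(-2 + p))
(-3043 - 2108) + P(35) = (-3043 - 2108) + 35*(1 + 35)*(-2 + 35) = -5151 + 35*36*33 = -5151 + 41580 = 36429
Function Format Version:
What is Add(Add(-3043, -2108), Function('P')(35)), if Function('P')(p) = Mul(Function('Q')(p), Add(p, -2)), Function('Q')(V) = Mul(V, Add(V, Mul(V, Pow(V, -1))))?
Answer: 36429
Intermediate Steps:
Function('Q')(V) = Mul(V, Add(1, V)) (Function('Q')(V) = Mul(V, Add(V, 1)) = Mul(V, Add(1, V)))
Function('P')(p) = Mul(p, Add(1, p), Add(-2, p)) (Function('P')(p) = Mul(Mul(p, Add(1, p)), Add(p, -2)) = Mul(Mul(p, Add(1, p)), Add(-2, p)) = Mul(p, Add(1, p), Add(-2, p)))
Add(Add(-3043, -2108), Function('P')(35)) = Add(Add(-3043, -2108), Mul(35, Add(1, 35), Add(-2, 35))) = Add(-5151, Mul(35, 36, 33)) = Add(-5151, 41580) = 36429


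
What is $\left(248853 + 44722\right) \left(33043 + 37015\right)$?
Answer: $20567277350$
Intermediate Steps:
$\left(248853 + 44722\right) \left(33043 + 37015\right) = 293575 \cdot 70058 = 20567277350$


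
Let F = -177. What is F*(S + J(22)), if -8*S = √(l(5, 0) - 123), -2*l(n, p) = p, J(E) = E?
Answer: -3894 + 177*I*√123/8 ≈ -3894.0 + 245.38*I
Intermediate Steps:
l(n, p) = -p/2
S = -I*√123/8 (S = -√(-½*0 - 123)/8 = -√(0 - 123)/8 = -I*√123/8 ≈ -1.3863*I)
F*(S + J(22)) = -177*(-I*√123/8 + 22) = -177*(22 - I*√123/8) = -3894 + 177*I*√123/8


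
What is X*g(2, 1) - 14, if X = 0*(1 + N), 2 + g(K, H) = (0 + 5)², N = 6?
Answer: -14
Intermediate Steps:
g(K, H) = 23 (g(K, H) = -2 + (0 + 5)² = -2 + 5² = -2 + 25 = 23)
X = 0 (X = 0*(1 + 6) = 0*7 = 0)
X*g(2, 1) - 14 = 0*23 - 14 = 0 - 14 = -14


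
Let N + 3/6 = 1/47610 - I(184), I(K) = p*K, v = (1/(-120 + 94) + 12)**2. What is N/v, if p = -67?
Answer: 198376349288/2302443405 ≈ 86.159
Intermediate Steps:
v = 96721/676 (v = (1/(-26) + 12)**2 = (-1/26 + 12)**2 = (311/26)**2 = 96721/676 ≈ 143.08)
I(K) = -67*K
N = 293456138/23805 (N = -1/2 + (1/47610 - (-67)*184) = -1/2 + (1/47610 - 1*(-12328)) = -1/2 + (1/47610 + 12328) = -1/2 + 586936081/47610 = 293456138/23805 ≈ 12328.)
N/v = 293456138/(23805*(96721/676)) = (293456138/23805)*(676/96721) = 198376349288/2302443405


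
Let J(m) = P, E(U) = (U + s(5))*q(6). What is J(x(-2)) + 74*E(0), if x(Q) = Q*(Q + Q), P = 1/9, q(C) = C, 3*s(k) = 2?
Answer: 2665/9 ≈ 296.11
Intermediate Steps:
s(k) = ⅔ (s(k) = (⅓)*2 = ⅔)
P = ⅑ ≈ 0.11111
E(U) = 4 + 6*U (E(U) = (U + ⅔)*6 = (⅔ + U)*6 = 4 + 6*U)
x(Q) = 2*Q² (x(Q) = Q*(2*Q) = 2*Q²)
J(m) = ⅑
J(x(-2)) + 74*E(0) = ⅑ + 74*(4 + 6*0) = ⅑ + 74*(4 + 0) = ⅑ + 74*4 = ⅑ + 296 = 2665/9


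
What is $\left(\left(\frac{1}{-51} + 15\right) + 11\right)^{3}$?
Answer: $\frac{2326203125}{132651} \approx 17536.0$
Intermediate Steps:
$\left(\left(\frac{1}{-51} + 15\right) + 11\right)^{3} = \left(\left(- \frac{1}{51} + 15\right) + 11\right)^{3} = \left(\frac{764}{51} + 11\right)^{3} = \left(\frac{1325}{51}\right)^{3} = \frac{2326203125}{132651}$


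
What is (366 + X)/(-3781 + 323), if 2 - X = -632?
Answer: -500/1729 ≈ -0.28918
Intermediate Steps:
X = 634 (X = 2 - 1*(-632) = 2 + 632 = 634)
(366 + X)/(-3781 + 323) = (366 + 634)/(-3781 + 323) = 1000/(-3458) = 1000*(-1/3458) = -500/1729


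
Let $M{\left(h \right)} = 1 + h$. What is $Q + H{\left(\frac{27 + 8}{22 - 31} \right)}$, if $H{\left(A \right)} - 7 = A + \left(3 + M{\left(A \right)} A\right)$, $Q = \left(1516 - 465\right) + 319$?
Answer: $\frac{112375}{81} \approx 1387.3$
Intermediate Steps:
$Q = 1370$ ($Q = 1051 + 319 = 1370$)
$H{\left(A \right)} = 10 + A + A \left(1 + A\right)$ ($H{\left(A \right)} = 7 + \left(A + \left(3 + \left(1 + A\right) A\right)\right) = 7 + \left(A + \left(3 + A \left(1 + A\right)\right)\right) = 7 + \left(3 + A + A \left(1 + A\right)\right) = 10 + A + A \left(1 + A\right)$)
$Q + H{\left(\frac{27 + 8}{22 - 31} \right)} = 1370 + \left(10 + \frac{27 + 8}{22 - 31} + \frac{27 + 8}{22 - 31} \left(1 + \frac{27 + 8}{22 - 31}\right)\right) = 1370 + \left(10 + \frac{35}{-9} + \frac{35}{-9} \left(1 + \frac{35}{-9}\right)\right) = 1370 + \left(10 + 35 \left(- \frac{1}{9}\right) + 35 \left(- \frac{1}{9}\right) \left(1 + 35 \left(- \frac{1}{9}\right)\right)\right) = 1370 - \left(- \frac{55}{9} + \frac{35 \left(1 - \frac{35}{9}\right)}{9}\right) = 1370 - - \frac{1405}{81} = 1370 + \left(10 - \frac{35}{9} + \frac{910}{81}\right) = 1370 + \frac{1405}{81} = \frac{112375}{81}$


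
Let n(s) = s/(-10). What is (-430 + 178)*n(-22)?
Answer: -2772/5 ≈ -554.40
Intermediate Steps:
n(s) = -s/10 (n(s) = s*(-⅒) = -s/10)
(-430 + 178)*n(-22) = (-430 + 178)*(-⅒*(-22)) = -252*11/5 = -2772/5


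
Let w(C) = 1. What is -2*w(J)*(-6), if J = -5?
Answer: 12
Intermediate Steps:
-2*w(J)*(-6) = -2*1*(-6) = -2*(-6) = 12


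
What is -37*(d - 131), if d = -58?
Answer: 6993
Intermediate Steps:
-37*(d - 131) = -37*(-58 - 131) = -37*(-189) = 6993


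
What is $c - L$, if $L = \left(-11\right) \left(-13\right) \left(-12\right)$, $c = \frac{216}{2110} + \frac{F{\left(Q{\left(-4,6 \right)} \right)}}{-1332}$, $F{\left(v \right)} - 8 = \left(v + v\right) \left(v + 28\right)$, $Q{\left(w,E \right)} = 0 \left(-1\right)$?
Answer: $\frac{602890394}{351315} \approx 1716.1$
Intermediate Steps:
$Q{\left(w,E \right)} = 0$
$F{\left(v \right)} = 8 + 2 v \left(28 + v\right)$ ($F{\left(v \right)} = 8 + \left(v + v\right) \left(v + 28\right) = 8 + 2 v \left(28 + v\right)$)
$c = \frac{33854}{351315}$ ($c = \frac{216}{2110} + \frac{8 + 2 \cdot 0^{2} + 56 \cdot 0}{-1332} = 216 \cdot \frac{1}{2110} + \left(8 + 2 \cdot 0 + 0\right) \left(- \frac{1}{1332}\right) = \frac{108}{1055} + \left(8 + 0 + 0\right) \left(- \frac{1}{1332}\right) = \frac{108}{1055} + 8 \left(- \frac{1}{1332}\right) = \frac{108}{1055} - \frac{2}{333} = \frac{33854}{351315} \approx 0.096364$)
$L = -1716$ ($L = 143 \left(-12\right) = -1716$)
$c - L = \frac{33854}{351315} - -1716 = \frac{33854}{351315} + 1716 = \frac{602890394}{351315}$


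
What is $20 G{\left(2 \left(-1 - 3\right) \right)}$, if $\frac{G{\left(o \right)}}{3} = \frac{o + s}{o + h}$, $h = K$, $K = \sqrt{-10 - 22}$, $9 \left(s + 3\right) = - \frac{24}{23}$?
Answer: $\frac{3835}{69} + \frac{3835 i \sqrt{2}}{138} \approx 55.58 + 39.301 i$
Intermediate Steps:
$s = - \frac{215}{69}$ ($s = -3 + \frac{\left(-24\right) \frac{1}{23}}{9} = -3 + \frac{1}{9} \left(- \frac{24}{23}\right) = -3 - \frac{8}{69} = - \frac{215}{69} \approx -3.1159$)
$K = 4 i \sqrt{2}$ ($K = \sqrt{-32} = 4 i \sqrt{2} \approx 5.6569 i$)
$h = 4 i \sqrt{2} \approx 5.6569 i$
$G{\left(o \right)} = \frac{3 \left(- \frac{215}{69} + o\right)}{o + 4 i \sqrt{2}}$ ($G{\left(o \right)} = 3 \frac{o - \frac{215}{69}}{o + 4 i \sqrt{2}} = 3 \frac{- \frac{215}{69} + o}{o + 4 i \sqrt{2}} = \frac{3 \left(- \frac{215}{69} + o\right)}{o + 4 i \sqrt{2}}$)
$20 G{\left(2 \left(-1 - 3\right) \right)} = 20 \frac{-215 + 69 \cdot 2 \left(-1 - 3\right)}{23 \left(2 \left(-1 - 3\right) + 4 i \sqrt{2}\right)} = 20 \frac{-215 + 69 \cdot 2 \left(-4\right)}{23 \left(2 \left(-4\right) + 4 i \sqrt{2}\right)} = 20 \frac{-215 + 69 \left(-8\right)}{23 \left(-8 + 4 i \sqrt{2}\right)} = 20 \frac{-215 - 552}{23 \left(-8 + 4 i \sqrt{2}\right)} = 20 \cdot \frac{1}{23} \frac{1}{-8 + 4 i \sqrt{2}} \left(-767\right) = 20 \left(- \frac{767}{23 \left(-8 + 4 i \sqrt{2}\right)}\right) = - \frac{15340}{23 \left(-8 + 4 i \sqrt{2}\right)}$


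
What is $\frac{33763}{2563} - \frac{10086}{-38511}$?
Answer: $\frac{40184767}{2991021} \approx 13.435$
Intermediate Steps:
$\frac{33763}{2563} - \frac{10086}{-38511} = 33763 \cdot \frac{1}{2563} - - \frac{3362}{12837} = \frac{33763}{2563} + \frac{3362}{12837} = \frac{40184767}{2991021}$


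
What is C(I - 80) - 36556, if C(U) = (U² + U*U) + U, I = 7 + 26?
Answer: -32185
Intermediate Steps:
I = 33
C(U) = U + 2*U² (C(U) = (U² + U²) + U = 2*U² + U = U + 2*U²)
C(I - 80) - 36556 = (33 - 80)*(1 + 2*(33 - 80)) - 36556 = -47*(1 + 2*(-47)) - 36556 = -47*(1 - 94) - 36556 = -47*(-93) - 36556 = 4371 - 36556 = -32185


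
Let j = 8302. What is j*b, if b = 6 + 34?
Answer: 332080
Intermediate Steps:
b = 40
j*b = 8302*40 = 332080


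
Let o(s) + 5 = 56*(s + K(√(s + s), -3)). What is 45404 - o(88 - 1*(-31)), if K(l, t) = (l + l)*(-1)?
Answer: 38745 + 112*√238 ≈ 40473.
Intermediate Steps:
K(l, t) = -2*l (K(l, t) = (2*l)*(-1) = -2*l)
o(s) = -5 + 56*s - 112*√2*√s (o(s) = -5 + 56*(s - 2*√(s + s)) = -5 + 56*(s - 2*√2*√s) = -5 + (56*s - 112*√2*√s) = -5 + 56*s - 112*√2*√s)
45404 - o(88 - 1*(-31)) = 45404 - (-5 + 56*(88 - 1*(-31)) - 112*√2*√(88 - 1*(-31))) = 45404 - (-5 + 56*(88 + 31) - 112*√2*√(88 + 31)) = 45404 - (-5 + 56*119 - 112*√2*√119) = 45404 - (-5 + 6664 - 112*√238) = 45404 - (6659 - 112*√238) = 45404 + (-6659 + 112*√238) = 38745 + 112*√238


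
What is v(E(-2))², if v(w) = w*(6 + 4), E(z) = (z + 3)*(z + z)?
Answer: 1600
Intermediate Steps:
E(z) = 2*z*(3 + z) (E(z) = (3 + z)*(2*z) = 2*z*(3 + z))
v(w) = 10*w (v(w) = w*10 = 10*w)
v(E(-2))² = (10*(2*(-2)*(3 - 2)))² = (10*(2*(-2)*1))² = (10*(-4))² = (-40)² = 1600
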